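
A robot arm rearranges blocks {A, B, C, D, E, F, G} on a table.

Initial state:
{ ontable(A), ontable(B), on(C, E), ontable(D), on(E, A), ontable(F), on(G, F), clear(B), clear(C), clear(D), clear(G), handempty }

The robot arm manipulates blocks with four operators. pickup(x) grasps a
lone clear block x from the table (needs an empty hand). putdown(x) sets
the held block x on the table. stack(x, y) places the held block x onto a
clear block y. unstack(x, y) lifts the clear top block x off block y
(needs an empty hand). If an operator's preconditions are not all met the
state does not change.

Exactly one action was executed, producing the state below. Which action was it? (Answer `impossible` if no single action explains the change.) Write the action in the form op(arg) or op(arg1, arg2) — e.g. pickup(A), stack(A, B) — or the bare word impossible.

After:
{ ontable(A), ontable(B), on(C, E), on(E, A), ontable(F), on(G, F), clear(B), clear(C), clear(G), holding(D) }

pickup(D)

target: towers=[A/E/C; B; F/G] holding=D
         pickup(B) → towers=[A/E/C; D; F/G] holding=B
     unstack(G, F) → towers=[A/E/C; B; D; F] holding=G
         pickup(D) → towers=[A/E/C; B; F/G] holding=D  ← match
     unstack(C, E) → towers=[A/E; B; D; F/G] holding=C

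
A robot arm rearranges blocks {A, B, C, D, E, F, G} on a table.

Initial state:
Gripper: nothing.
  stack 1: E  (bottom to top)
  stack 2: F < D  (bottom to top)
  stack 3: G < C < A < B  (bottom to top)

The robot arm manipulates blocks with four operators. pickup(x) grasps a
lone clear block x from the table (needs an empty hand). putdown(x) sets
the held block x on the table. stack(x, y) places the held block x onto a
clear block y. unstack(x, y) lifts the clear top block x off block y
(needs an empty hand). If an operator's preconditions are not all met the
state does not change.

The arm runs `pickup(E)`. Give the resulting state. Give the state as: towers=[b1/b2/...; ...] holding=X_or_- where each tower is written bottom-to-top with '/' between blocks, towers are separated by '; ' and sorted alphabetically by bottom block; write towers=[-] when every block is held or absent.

towers=[F/D; G/C/A/B] holding=E

before: towers=[E; F/D; G/C/A/B] holding=-
pre[pickup(E)]: clear(E) yes, ontable(E) yes, handempty yes
all met → apply pickup(E)
after:  towers=[F/D; G/C/A/B] holding=E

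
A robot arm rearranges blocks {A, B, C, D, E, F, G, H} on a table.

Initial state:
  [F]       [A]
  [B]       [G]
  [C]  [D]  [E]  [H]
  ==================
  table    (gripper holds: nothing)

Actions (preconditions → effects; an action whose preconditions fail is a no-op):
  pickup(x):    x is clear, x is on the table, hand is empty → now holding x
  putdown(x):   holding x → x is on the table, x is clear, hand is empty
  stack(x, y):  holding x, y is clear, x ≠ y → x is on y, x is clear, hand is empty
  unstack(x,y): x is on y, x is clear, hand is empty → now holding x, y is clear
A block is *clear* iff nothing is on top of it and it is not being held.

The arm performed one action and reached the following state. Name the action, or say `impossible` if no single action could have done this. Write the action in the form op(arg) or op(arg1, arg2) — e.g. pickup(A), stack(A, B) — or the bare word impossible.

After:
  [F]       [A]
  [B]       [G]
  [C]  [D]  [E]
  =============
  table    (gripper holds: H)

pickup(H)

target: towers=[C/B/F; D; E/G/A] holding=H
     unstack(A, G) → towers=[C/B/F; D; E/G; H] holding=A
         pickup(H) → towers=[C/B/F; D; E/G/A] holding=H  ← match
     unstack(F, B) → towers=[C/B; D; E/G/A; H] holding=F
         pickup(D) → towers=[C/B/F; E/G/A; H] holding=D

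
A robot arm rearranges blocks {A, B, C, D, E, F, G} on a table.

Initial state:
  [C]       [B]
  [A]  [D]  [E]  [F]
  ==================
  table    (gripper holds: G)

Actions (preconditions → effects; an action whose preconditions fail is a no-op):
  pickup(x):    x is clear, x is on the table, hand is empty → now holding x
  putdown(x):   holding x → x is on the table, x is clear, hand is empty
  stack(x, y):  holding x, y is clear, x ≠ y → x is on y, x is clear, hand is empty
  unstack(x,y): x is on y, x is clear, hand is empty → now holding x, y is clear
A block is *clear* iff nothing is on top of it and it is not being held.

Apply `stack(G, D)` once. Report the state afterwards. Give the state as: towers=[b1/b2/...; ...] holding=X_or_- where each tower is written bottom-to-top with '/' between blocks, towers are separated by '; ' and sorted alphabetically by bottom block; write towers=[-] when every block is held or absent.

before: towers=[A/C; D; E/B; F] holding=G
pre[stack(G, D)]: holding(G) ✓, clear(D) ✓, G≠D ✓
all met → apply stack(G, D)
after:  towers=[A/C; D/G; E/B; F] holding=-

towers=[A/C; D/G; E/B; F] holding=-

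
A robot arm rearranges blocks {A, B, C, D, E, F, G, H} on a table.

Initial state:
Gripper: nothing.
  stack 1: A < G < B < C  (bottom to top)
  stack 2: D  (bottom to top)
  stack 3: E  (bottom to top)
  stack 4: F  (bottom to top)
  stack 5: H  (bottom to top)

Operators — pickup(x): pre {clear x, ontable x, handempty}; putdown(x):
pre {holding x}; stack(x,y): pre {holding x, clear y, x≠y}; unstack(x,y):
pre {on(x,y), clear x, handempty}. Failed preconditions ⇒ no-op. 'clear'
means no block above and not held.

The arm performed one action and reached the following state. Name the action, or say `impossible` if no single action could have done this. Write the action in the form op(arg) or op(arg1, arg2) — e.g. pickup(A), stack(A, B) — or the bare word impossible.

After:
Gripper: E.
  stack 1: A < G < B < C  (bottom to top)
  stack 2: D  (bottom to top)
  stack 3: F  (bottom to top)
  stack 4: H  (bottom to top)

target: towers=[A/G/B/C; D; F; H] holding=E
         pickup(E) → towers=[A/G/B/C; D; F; H] holding=E  ← match
         pickup(H) → towers=[A/G/B/C; D; E; F] holding=H
         pickup(F) → towers=[A/G/B/C; D; E; H] holding=F
         pickup(D) → towers=[A/G/B/C; E; F; H] holding=D
     unstack(C, B) → towers=[A/G/B; D; E; F; H] holding=C

pickup(E)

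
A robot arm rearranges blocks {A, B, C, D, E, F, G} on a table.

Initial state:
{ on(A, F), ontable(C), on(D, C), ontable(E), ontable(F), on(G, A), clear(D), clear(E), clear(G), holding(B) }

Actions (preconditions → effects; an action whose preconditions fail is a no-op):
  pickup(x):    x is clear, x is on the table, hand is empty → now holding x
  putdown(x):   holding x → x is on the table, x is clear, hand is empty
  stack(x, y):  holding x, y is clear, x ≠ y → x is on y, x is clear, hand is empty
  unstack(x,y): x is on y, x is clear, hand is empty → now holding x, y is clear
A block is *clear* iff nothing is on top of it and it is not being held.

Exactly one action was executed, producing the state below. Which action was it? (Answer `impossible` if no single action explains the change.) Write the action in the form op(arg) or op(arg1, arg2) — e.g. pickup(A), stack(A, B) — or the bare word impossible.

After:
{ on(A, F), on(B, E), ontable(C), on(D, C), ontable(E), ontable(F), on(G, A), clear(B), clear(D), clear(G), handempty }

stack(B, E)

target: towers=[C/D; E/B; F/A/G] holding=-
        putdown(B) → towers=[B; C/D; E; F/A/G] holding=-
       stack(B, G) → towers=[C/D; E; F/A/G/B] holding=-
       stack(B, D) → towers=[C/D/B; E; F/A/G] holding=-
       stack(B, E) → towers=[C/D; E/B; F/A/G] holding=-  ← match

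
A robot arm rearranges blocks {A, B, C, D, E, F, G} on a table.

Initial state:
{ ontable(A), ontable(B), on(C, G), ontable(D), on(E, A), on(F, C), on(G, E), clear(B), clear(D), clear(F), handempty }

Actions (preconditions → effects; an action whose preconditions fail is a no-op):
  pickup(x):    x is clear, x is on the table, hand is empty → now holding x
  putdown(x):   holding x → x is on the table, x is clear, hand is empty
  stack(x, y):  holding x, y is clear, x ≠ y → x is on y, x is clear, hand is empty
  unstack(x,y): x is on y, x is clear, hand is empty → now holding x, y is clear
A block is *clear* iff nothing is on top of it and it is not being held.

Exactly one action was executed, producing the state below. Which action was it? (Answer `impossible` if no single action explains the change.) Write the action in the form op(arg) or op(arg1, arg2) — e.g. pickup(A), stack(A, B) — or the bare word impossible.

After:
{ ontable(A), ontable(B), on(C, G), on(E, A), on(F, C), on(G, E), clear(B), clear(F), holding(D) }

target: towers=[A/E/G/C/F; B] holding=D
         pickup(B) → towers=[A/E/G/C/F; D] holding=B
     unstack(F, C) → towers=[A/E/G/C; B; D] holding=F
         pickup(D) → towers=[A/E/G/C/F; B] holding=D  ← match

pickup(D)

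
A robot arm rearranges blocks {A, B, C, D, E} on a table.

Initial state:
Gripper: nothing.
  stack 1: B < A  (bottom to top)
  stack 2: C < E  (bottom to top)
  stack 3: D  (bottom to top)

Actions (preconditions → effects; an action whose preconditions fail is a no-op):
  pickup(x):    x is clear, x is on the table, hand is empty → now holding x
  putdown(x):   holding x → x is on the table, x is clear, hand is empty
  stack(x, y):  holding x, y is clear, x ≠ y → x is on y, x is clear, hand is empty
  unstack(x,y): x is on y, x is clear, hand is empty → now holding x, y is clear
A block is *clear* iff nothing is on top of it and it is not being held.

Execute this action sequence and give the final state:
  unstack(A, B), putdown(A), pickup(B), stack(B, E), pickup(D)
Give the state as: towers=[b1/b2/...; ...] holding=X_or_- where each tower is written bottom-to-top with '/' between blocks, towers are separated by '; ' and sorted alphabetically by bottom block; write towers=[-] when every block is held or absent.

step 1 (unstack(A, B)): towers=[B; C/E; D] holding=A
step 2 (putdown(A)): towers=[A; B; C/E; D] holding=-
step 3 (pickup(B)): towers=[A; C/E; D] holding=B
step 4 (stack(B, E)): towers=[A; C/E/B; D] holding=-
step 5 (pickup(D)): towers=[A; C/E/B] holding=D

towers=[A; C/E/B] holding=D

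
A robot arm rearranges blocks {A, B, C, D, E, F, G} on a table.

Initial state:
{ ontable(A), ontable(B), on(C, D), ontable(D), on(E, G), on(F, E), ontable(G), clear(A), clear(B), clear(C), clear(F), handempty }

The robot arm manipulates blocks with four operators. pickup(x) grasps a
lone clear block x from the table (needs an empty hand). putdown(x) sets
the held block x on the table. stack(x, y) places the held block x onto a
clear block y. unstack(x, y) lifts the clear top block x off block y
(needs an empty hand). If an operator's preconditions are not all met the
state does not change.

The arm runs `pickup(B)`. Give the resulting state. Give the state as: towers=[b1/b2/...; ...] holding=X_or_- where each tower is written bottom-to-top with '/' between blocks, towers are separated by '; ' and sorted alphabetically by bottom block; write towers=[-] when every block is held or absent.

towers=[A; D/C; G/E/F] holding=B

before: towers=[A; B; D/C; G/E/F] holding=-
pre[pickup(B)]: clear(B) ✓, ontable(B) ✓, handempty ✓
all met → apply pickup(B)
after:  towers=[A; D/C; G/E/F] holding=B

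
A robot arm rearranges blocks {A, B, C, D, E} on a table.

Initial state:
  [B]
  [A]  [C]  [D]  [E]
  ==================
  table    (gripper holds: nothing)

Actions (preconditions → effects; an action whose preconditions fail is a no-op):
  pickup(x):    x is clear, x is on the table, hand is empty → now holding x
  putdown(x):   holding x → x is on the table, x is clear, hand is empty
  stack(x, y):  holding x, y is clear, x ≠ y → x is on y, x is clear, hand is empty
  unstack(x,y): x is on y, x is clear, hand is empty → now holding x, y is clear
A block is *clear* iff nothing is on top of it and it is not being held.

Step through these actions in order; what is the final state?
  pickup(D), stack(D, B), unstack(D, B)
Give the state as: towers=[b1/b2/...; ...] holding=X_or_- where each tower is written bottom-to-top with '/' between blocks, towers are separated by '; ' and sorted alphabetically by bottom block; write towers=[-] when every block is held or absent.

towers=[A/B; C; E] holding=D

step 1 (pickup(D)): towers=[A/B; C; E] holding=D
step 2 (stack(D, B)): towers=[A/B/D; C; E] holding=-
step 3 (unstack(D, B)): towers=[A/B; C; E] holding=D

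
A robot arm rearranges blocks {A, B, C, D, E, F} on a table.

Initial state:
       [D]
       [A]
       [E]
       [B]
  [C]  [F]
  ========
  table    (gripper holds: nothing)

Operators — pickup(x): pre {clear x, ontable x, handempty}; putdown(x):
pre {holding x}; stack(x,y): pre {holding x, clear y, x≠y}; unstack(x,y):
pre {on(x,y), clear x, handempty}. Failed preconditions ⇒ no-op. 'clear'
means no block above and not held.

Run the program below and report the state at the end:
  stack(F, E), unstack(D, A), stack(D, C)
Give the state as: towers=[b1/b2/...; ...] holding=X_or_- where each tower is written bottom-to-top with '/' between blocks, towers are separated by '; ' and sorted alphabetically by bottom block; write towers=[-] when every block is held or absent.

towers=[C/D; F/B/E/A] holding=-

step 1 (stack(F, E)) [no-op]: towers=[C; F/B/E/A/D] holding=-
step 2 (unstack(D, A)): towers=[C; F/B/E/A] holding=D
step 3 (stack(D, C)): towers=[C/D; F/B/E/A] holding=-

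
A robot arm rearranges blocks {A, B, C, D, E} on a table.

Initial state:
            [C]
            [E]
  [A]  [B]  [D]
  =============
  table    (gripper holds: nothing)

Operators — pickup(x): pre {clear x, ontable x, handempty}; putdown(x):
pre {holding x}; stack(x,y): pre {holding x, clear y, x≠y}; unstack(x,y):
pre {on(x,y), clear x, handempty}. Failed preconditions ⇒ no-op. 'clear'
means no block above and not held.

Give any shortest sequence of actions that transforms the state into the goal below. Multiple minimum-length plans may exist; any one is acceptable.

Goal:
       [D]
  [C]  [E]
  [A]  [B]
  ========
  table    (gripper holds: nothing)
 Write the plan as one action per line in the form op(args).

step 1 (unstack(C, E)): towers=[A; B; D/E] holding=C
step 2 (stack(C, A)): towers=[A/C; B; D/E] holding=-
step 3 (unstack(E, D)): towers=[A/C; B; D] holding=E
step 4 (stack(E, B)): towers=[A/C; B/E; D] holding=-
step 5 (pickup(D)): towers=[A/C; B/E] holding=D
step 6 (stack(D, E)): towers=[A/C; B/E/D] holding=-
goal check: towers=[A/C; B/E/D] holding=- — reached (length 6, optimal by BFS)

unstack(C, E)
stack(C, A)
unstack(E, D)
stack(E, B)
pickup(D)
stack(D, E)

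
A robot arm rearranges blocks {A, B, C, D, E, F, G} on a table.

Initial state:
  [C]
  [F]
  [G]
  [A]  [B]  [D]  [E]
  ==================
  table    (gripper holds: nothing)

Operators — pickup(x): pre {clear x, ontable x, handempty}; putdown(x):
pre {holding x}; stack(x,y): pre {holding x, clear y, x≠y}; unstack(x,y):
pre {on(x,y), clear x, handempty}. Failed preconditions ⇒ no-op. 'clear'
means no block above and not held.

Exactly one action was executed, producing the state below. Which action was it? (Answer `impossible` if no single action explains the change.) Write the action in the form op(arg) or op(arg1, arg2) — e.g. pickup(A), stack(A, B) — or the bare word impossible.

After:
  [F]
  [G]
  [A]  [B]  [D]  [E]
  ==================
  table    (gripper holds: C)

target: towers=[A/G/F; B; D; E] holding=C
         pickup(B) → towers=[A/G/F/C; D; E] holding=B
         pickup(D) → towers=[A/G/F/C; B; E] holding=D
         pickup(E) → towers=[A/G/F/C; B; D] holding=E
     unstack(C, F) → towers=[A/G/F; B; D; E] holding=C  ← match

unstack(C, F)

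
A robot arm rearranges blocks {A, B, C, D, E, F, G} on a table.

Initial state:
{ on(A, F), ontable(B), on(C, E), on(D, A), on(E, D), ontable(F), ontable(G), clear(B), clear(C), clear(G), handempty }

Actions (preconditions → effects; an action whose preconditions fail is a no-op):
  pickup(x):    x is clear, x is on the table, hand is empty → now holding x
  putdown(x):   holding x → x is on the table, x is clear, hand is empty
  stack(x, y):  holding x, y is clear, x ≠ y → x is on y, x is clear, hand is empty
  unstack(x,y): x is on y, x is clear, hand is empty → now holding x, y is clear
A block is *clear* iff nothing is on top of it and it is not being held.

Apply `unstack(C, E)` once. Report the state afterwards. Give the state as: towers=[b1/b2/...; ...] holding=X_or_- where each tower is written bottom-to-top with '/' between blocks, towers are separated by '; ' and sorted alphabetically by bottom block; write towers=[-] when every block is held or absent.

towers=[B; F/A/D/E; G] holding=C

before: towers=[B; F/A/D/E/C; G] holding=-
pre[unstack(C, E)]: on(C,E) ✓, clear(C) ✓, handempty ✓
all met → apply unstack(C, E)
after:  towers=[B; F/A/D/E; G] holding=C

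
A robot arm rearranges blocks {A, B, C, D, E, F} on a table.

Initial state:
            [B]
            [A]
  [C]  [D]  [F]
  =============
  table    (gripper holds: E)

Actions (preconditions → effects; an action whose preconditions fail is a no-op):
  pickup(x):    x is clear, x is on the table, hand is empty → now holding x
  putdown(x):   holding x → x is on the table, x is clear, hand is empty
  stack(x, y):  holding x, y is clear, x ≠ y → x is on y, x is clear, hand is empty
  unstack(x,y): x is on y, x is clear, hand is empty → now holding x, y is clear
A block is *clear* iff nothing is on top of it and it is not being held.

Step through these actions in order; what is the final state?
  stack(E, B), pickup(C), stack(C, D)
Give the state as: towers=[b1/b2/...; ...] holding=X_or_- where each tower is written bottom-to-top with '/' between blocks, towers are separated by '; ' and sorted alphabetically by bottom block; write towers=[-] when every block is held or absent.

towers=[D/C; F/A/B/E] holding=-

step 1 (stack(E, B)): towers=[C; D; F/A/B/E] holding=-
step 2 (pickup(C)): towers=[D; F/A/B/E] holding=C
step 3 (stack(C, D)): towers=[D/C; F/A/B/E] holding=-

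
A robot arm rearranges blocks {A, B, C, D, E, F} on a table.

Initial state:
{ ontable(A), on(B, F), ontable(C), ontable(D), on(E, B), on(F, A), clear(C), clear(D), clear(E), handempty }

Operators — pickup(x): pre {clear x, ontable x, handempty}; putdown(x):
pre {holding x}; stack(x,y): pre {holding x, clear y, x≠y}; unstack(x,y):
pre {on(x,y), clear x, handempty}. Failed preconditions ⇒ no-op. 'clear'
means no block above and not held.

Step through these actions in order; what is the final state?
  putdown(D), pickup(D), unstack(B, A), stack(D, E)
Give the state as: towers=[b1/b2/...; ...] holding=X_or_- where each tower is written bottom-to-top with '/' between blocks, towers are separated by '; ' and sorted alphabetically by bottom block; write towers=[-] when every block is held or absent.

towers=[A/F/B/E/D; C] holding=-

step 1 (putdown(D)) [no-op]: towers=[A/F/B/E; C; D] holding=-
step 2 (pickup(D)): towers=[A/F/B/E; C] holding=D
step 3 (unstack(B, A)) [no-op]: towers=[A/F/B/E; C] holding=D
step 4 (stack(D, E)): towers=[A/F/B/E/D; C] holding=-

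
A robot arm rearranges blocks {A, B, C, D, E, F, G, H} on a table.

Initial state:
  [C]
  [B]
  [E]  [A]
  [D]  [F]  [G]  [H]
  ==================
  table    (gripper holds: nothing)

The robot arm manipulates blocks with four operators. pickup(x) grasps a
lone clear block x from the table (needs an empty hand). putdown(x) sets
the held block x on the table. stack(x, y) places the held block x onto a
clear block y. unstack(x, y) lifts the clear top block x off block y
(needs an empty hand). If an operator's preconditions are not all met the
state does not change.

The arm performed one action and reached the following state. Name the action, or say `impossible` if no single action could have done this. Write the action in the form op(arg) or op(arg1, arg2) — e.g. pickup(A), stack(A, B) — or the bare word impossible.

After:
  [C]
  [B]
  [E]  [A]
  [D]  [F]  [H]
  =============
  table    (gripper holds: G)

pickup(G)

target: towers=[D/E/B/C; F/A; H] holding=G
         pickup(G) → towers=[D/E/B/C; F/A; H] holding=G  ← match
     unstack(A, F) → towers=[D/E/B/C; F; G; H] holding=A
         pickup(H) → towers=[D/E/B/C; F/A; G] holding=H
     unstack(C, B) → towers=[D/E/B; F/A; G; H] holding=C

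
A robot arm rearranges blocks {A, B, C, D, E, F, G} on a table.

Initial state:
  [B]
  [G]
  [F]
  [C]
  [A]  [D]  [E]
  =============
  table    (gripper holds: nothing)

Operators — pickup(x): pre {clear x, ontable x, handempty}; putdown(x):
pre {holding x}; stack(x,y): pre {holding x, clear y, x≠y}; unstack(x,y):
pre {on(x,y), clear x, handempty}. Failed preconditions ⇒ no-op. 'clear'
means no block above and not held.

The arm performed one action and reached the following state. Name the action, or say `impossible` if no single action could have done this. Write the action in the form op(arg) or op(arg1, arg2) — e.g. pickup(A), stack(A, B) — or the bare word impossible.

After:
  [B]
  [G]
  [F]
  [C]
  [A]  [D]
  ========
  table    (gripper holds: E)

target: towers=[A/C/F/G/B; D] holding=E
     unstack(B, G) → towers=[A/C/F/G; D; E] holding=B
         pickup(D) → towers=[A/C/F/G/B; E] holding=D
         pickup(E) → towers=[A/C/F/G/B; D] holding=E  ← match

pickup(E)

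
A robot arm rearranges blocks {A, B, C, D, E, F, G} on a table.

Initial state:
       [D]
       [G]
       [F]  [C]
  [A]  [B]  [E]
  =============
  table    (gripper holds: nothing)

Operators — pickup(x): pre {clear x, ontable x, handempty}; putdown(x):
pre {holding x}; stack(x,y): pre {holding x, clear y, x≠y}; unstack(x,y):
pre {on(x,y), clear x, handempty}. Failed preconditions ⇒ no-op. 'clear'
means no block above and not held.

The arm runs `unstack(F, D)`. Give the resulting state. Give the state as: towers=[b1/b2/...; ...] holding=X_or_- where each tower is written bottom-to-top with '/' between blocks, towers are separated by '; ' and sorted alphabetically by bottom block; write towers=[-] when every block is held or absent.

towers=[A; B/F/G/D; E/C] holding=-

before: towers=[A; B/F/G/D; E/C] holding=-
pre[unstack(F, D)]: on(F,D) fail, clear(F) fail, handempty ok
on(F,D), clear(F) unmet → unstack(F, D) is a no-op
after:  towers=[A; B/F/G/D; E/C] holding=-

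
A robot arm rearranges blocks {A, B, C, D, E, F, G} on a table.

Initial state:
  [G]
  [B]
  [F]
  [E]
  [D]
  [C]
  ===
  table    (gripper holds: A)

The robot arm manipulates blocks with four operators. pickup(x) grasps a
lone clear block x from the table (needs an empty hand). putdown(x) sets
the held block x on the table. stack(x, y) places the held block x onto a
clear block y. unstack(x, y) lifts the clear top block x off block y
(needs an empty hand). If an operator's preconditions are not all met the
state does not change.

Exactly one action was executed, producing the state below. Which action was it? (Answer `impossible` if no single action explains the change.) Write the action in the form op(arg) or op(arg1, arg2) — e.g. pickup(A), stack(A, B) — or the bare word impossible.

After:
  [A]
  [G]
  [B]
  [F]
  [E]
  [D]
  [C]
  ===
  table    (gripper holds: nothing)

stack(A, G)

target: towers=[C/D/E/F/B/G/A] holding=-
        putdown(A) → towers=[A; C/D/E/F/B/G] holding=-
       stack(A, G) → towers=[C/D/E/F/B/G/A] holding=-  ← match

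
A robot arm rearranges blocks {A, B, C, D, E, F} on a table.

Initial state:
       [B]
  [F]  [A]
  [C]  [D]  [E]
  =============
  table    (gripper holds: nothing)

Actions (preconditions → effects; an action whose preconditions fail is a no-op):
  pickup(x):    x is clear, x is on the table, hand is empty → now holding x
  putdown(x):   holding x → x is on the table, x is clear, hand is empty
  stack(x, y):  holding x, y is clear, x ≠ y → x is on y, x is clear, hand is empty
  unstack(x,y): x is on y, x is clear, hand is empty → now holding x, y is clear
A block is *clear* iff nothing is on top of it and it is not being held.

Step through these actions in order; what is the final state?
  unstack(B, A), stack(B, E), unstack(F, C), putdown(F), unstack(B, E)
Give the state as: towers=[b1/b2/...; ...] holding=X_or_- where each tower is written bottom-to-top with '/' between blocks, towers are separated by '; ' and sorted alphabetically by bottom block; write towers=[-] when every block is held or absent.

towers=[C; D/A; E; F] holding=B

step 1 (unstack(B, A)): towers=[C/F; D/A; E] holding=B
step 2 (stack(B, E)): towers=[C/F; D/A; E/B] holding=-
step 3 (unstack(F, C)): towers=[C; D/A; E/B] holding=F
step 4 (putdown(F)): towers=[C; D/A; E/B; F] holding=-
step 5 (unstack(B, E)): towers=[C; D/A; E; F] holding=B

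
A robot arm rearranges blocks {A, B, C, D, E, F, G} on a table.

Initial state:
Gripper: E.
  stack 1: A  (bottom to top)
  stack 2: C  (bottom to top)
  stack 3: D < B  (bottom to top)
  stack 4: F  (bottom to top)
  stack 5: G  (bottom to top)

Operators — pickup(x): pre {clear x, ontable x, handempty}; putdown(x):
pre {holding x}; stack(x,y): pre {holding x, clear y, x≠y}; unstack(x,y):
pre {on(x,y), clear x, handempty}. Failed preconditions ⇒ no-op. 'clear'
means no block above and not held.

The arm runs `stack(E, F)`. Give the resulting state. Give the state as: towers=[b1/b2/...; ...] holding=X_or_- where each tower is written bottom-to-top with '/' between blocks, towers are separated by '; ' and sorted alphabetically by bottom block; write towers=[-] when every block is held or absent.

towers=[A; C; D/B; F/E; G] holding=-

before: towers=[A; C; D/B; F; G] holding=E
pre[stack(E, F)]: holding(E) yes, clear(F) yes, E≠F yes
all met → apply stack(E, F)
after:  towers=[A; C; D/B; F/E; G] holding=-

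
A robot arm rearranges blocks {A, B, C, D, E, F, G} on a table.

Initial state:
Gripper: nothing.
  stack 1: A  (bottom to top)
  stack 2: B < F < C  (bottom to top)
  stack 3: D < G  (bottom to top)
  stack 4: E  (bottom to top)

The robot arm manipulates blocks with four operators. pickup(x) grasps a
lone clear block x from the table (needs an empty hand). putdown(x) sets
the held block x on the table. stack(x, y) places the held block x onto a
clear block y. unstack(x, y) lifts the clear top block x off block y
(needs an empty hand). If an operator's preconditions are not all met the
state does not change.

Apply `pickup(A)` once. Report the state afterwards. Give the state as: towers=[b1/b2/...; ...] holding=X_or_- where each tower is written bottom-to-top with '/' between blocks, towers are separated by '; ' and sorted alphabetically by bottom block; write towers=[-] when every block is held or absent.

before: towers=[A; B/F/C; D/G; E] holding=-
pre[pickup(A)]: clear(A) ok, ontable(A) ok, handempty ok
all met → apply pickup(A)
after:  towers=[B/F/C; D/G; E] holding=A

towers=[B/F/C; D/G; E] holding=A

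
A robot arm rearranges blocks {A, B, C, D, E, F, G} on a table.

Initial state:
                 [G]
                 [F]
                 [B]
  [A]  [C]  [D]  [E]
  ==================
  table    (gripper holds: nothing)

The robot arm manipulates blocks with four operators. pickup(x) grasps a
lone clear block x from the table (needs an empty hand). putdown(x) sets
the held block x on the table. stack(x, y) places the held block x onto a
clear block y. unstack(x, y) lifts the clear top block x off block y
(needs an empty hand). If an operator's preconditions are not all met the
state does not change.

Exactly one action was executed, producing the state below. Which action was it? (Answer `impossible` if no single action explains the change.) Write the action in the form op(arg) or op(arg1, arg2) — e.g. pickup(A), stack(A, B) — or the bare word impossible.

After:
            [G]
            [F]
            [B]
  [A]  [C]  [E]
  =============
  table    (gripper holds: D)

target: towers=[A; C; E/B/F/G] holding=D
     unstack(G, F) → towers=[A; C; D; E/B/F] holding=G
         pickup(D) → towers=[A; C; E/B/F/G] holding=D  ← match
         pickup(A) → towers=[C; D; E/B/F/G] holding=A
         pickup(C) → towers=[A; D; E/B/F/G] holding=C

pickup(D)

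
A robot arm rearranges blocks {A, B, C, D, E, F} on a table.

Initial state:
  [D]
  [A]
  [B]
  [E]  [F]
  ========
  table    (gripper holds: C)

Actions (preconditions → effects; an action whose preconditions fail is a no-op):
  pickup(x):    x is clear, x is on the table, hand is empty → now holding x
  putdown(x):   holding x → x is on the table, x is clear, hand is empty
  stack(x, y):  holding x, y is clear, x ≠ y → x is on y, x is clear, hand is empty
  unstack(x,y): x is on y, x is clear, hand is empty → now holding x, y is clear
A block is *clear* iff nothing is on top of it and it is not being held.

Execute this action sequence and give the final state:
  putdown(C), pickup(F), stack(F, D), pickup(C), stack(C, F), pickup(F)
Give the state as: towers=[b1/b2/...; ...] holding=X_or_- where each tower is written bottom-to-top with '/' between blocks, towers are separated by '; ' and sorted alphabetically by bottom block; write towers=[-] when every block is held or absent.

towers=[E/B/A/D/F/C] holding=-

step 1 (putdown(C)): towers=[C; E/B/A/D; F] holding=-
step 2 (pickup(F)): towers=[C; E/B/A/D] holding=F
step 3 (stack(F, D)): towers=[C; E/B/A/D/F] holding=-
step 4 (pickup(C)): towers=[E/B/A/D/F] holding=C
step 5 (stack(C, F)): towers=[E/B/A/D/F/C] holding=-
step 6 (pickup(F)) [no-op]: towers=[E/B/A/D/F/C] holding=-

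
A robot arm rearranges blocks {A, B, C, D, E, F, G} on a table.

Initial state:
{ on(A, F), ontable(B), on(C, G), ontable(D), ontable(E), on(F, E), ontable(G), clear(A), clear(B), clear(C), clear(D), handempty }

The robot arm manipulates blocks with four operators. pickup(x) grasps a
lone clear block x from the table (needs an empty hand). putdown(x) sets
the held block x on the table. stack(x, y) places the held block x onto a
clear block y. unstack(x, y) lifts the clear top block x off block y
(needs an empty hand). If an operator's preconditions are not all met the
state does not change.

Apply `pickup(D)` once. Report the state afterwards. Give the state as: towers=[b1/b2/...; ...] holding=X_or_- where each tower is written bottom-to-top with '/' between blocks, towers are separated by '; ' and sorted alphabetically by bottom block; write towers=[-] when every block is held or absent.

before: towers=[B; D; E/F/A; G/C] holding=-
pre[pickup(D)]: clear(D) yes, ontable(D) yes, handempty yes
all met → apply pickup(D)
after:  towers=[B; E/F/A; G/C] holding=D

towers=[B; E/F/A; G/C] holding=D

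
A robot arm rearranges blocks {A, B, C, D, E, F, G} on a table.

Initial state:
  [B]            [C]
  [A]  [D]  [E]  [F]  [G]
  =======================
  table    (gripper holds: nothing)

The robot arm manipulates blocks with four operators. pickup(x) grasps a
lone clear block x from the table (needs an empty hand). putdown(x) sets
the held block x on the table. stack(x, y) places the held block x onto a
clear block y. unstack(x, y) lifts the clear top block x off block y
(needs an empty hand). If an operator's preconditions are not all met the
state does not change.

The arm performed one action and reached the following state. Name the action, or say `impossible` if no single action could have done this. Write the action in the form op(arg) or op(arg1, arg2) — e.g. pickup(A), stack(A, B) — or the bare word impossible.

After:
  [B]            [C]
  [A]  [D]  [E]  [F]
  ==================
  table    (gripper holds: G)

pickup(G)

target: towers=[A/B; D; E; F/C] holding=G
     unstack(B, A) → towers=[A; D; E; F/C; G] holding=B
         pickup(G) → towers=[A/B; D; E; F/C] holding=G  ← match
         pickup(D) → towers=[A/B; E; F/C; G] holding=D
         pickup(E) → towers=[A/B; D; F/C; G] holding=E
     unstack(C, F) → towers=[A/B; D; E; F; G] holding=C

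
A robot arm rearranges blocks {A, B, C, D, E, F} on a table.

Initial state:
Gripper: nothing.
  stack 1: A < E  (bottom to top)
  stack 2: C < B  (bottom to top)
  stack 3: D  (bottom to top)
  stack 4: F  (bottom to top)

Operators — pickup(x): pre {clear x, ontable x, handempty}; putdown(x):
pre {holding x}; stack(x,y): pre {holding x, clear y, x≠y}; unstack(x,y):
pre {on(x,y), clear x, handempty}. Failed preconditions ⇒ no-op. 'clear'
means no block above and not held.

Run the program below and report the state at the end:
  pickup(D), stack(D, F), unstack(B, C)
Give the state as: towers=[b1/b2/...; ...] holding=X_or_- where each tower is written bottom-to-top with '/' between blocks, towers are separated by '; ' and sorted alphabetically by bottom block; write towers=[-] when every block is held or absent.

towers=[A/E; C; F/D] holding=B

step 1 (pickup(D)): towers=[A/E; C/B; F] holding=D
step 2 (stack(D, F)): towers=[A/E; C/B; F/D] holding=-
step 3 (unstack(B, C)): towers=[A/E; C; F/D] holding=B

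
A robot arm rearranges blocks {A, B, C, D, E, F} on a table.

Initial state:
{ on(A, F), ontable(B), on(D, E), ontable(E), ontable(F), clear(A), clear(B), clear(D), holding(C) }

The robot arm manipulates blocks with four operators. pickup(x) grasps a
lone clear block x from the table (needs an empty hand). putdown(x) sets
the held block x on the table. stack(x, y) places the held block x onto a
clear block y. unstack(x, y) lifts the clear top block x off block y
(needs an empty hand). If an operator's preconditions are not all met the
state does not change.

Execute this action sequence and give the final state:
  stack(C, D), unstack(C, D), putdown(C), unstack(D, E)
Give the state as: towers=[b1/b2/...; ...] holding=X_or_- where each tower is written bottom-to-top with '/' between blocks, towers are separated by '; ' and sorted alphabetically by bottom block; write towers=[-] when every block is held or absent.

step 1 (stack(C, D)): towers=[B; E/D/C; F/A] holding=-
step 2 (unstack(C, D)): towers=[B; E/D; F/A] holding=C
step 3 (putdown(C)): towers=[B; C; E/D; F/A] holding=-
step 4 (unstack(D, E)): towers=[B; C; E; F/A] holding=D

towers=[B; C; E; F/A] holding=D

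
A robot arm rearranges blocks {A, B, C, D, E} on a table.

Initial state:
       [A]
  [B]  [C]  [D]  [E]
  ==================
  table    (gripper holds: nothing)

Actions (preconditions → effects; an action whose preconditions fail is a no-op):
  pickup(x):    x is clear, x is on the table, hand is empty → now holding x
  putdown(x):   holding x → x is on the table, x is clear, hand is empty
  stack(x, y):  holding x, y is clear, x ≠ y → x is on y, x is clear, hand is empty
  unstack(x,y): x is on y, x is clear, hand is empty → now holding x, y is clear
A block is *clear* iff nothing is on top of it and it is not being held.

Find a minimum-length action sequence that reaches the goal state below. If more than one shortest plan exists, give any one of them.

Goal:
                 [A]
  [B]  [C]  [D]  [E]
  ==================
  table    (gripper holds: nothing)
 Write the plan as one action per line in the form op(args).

step 1 (unstack(A, C)): towers=[B; C; D; E] holding=A
step 2 (stack(A, E)): towers=[B; C; D; E/A] holding=-
goal check: towers=[B; C; D; E/A] holding=- — reached (length 2, optimal by BFS)

unstack(A, C)
stack(A, E)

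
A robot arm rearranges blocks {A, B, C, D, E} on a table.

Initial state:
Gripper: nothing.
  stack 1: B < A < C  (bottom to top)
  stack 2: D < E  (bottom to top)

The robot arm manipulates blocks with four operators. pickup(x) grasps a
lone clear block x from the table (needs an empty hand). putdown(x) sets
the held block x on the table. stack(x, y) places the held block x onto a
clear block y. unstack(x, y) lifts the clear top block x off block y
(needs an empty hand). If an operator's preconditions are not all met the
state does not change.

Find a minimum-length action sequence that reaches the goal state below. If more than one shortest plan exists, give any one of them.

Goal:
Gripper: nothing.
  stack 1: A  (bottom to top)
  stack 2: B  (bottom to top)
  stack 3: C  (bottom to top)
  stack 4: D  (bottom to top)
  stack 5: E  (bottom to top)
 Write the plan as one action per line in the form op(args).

step 1 (unstack(E, D)): towers=[B/A/C; D] holding=E
step 2 (putdown(E)): towers=[B/A/C; D; E] holding=-
step 3 (unstack(C, A)): towers=[B/A; D; E] holding=C
step 4 (putdown(C)): towers=[B/A; C; D; E] holding=-
step 5 (unstack(A, B)): towers=[B; C; D; E] holding=A
step 6 (putdown(A)): towers=[A; B; C; D; E] holding=-
goal check: towers=[A; B; C; D; E] holding=- — reached (length 6, optimal by BFS)

unstack(E, D)
putdown(E)
unstack(C, A)
putdown(C)
unstack(A, B)
putdown(A)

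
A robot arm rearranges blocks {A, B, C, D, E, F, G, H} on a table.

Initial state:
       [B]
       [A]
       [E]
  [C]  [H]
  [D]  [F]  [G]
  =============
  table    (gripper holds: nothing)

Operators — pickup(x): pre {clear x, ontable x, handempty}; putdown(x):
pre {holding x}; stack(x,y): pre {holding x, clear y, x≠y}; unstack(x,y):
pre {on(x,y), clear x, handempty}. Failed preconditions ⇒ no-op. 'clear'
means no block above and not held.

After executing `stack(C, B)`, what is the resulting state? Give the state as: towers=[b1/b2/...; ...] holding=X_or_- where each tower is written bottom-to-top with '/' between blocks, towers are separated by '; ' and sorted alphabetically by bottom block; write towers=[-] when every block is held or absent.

before: towers=[D/C; F/H/E/A/B; G] holding=-
pre[stack(C, B)]: holding(C) no, clear(B) yes, C≠B yes
holding(C) unmet → stack(C, B) is a no-op
after:  towers=[D/C; F/H/E/A/B; G] holding=-

towers=[D/C; F/H/E/A/B; G] holding=-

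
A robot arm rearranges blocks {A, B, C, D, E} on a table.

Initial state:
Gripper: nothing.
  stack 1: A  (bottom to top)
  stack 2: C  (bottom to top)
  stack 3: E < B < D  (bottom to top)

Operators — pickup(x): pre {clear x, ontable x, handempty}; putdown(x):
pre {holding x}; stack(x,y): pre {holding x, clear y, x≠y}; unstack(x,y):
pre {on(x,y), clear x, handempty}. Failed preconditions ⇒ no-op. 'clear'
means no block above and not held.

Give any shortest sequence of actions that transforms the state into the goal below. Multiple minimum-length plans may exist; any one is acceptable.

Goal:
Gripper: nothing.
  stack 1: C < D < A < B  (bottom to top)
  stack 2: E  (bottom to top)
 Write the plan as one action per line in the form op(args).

unstack(D, B)
stack(D, C)
pickup(A)
stack(A, D)
unstack(B, E)
stack(B, A)

step 1 (unstack(D, B)): towers=[A; C; E/B] holding=D
step 2 (stack(D, C)): towers=[A; C/D; E/B] holding=-
step 3 (pickup(A)): towers=[C/D; E/B] holding=A
step 4 (stack(A, D)): towers=[C/D/A; E/B] holding=-
step 5 (unstack(B, E)): towers=[C/D/A; E] holding=B
step 6 (stack(B, A)): towers=[C/D/A/B; E] holding=-
goal check: towers=[C/D/A/B; E] holding=- — reached (length 6, optimal by BFS)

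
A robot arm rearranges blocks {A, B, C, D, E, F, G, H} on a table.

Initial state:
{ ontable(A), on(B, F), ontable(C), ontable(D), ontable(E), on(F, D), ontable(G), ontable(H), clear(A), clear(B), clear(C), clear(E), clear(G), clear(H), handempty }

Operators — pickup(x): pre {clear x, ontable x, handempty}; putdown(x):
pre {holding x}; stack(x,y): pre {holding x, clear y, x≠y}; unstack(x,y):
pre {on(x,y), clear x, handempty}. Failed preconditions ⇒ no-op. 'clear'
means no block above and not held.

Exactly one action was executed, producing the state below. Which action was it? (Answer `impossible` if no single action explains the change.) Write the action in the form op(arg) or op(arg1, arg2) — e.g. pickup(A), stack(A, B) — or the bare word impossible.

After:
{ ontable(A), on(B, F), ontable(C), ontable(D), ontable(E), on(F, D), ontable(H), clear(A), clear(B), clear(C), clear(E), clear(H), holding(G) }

pickup(G)

target: towers=[A; C; D/F/B; E; H] holding=G
         pickup(G) → towers=[A; C; D/F/B; E; H] holding=G  ← match
         pickup(A) → towers=[C; D/F/B; E; G; H] holding=A
         pickup(E) → towers=[A; C; D/F/B; G; H] holding=E
         pickup(H) → towers=[A; C; D/F/B; E; G] holding=H
     unstack(B, F) → towers=[A; C; D/F; E; G; H] holding=B
         pickup(C) → towers=[A; D/F/B; E; G; H] holding=C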